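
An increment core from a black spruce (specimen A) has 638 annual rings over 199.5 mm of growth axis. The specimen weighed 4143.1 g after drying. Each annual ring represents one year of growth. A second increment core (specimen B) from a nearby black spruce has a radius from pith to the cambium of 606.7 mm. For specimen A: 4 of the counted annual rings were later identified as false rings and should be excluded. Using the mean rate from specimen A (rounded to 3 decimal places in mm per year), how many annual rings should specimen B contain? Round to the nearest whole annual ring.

1926 annual rings

Specimen A: true annual ring count = 638 − 4 = 634.
A: Mean rate = 199.5 mm / 634 years ≈ 0.315 mm/yr.
For B, 606.7 / 0.315 = 1926.03 years ≈ 1926 annual rings.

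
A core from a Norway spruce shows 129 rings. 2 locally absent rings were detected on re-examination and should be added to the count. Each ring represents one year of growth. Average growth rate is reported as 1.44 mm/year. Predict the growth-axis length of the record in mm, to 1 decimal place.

188.6 mm

True ring count = 129 + 2 = 131.
Predicted length = 1.44 mm/year × 131 years = 188.6 mm.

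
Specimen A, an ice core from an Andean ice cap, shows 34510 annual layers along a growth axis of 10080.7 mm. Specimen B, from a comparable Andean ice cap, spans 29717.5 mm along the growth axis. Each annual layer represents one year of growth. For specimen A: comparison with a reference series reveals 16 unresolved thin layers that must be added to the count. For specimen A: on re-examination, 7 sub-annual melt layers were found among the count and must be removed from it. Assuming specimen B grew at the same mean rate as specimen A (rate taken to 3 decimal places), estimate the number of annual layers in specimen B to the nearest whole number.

Specimen A: after corrections the count is 34510 − 7 + 16 = 34519 annual layers.
A: 10080.7 mm over 34519 years gives 10080.7 / 34519 ≈ 0.292 mm/yr.
Specimen B: 29717.5 mm / 0.292 mm per year = 101772.26 years ≈ 101772 annual layers.

101772 annual layers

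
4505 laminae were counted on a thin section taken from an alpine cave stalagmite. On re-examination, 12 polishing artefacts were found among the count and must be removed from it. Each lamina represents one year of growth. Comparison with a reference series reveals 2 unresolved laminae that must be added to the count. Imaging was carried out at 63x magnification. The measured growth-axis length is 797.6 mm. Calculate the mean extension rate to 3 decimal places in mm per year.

Correcting the raw count gives 4505 − 12 + 2 = 4495 true laminae.
797.6 mm over 4495 years gives 797.6 / 4495 ≈ 0.177 mm per year.

0.177 mm per year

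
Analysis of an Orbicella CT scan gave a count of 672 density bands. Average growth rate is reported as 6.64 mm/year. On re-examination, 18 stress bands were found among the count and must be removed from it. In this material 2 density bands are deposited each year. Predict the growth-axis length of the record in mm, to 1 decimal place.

After corrections the count is 672 − 18 = 654 density bands.
With 2 density bands per year, 654 / 2 = 327 years.
327 years at 6.64 mm/year gives 6.64 × 327 = 2171.3 mm.

2171.3 mm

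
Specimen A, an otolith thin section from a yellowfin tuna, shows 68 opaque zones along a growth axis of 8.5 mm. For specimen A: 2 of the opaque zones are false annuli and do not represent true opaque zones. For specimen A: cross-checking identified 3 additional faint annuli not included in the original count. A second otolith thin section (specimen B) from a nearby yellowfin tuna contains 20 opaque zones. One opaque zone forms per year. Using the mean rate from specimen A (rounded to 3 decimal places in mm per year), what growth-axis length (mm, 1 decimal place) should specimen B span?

Specimen A: correcting the raw count gives 68 − 2 + 3 = 69 true opaque zones.
A: Mean rate = 8.5 mm / 69 years ≈ 0.123 mm per year.
B's length ≈ 0.123 × 20 = 2.5 mm.

2.5 mm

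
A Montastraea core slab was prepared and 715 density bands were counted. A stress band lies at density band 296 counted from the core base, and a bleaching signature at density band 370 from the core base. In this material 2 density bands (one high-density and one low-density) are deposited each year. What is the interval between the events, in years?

37 years

The two markers are separated by 370 − 296 = 74 density bands.
74 density bands at 2 per year is 74 / 2 = 37 years.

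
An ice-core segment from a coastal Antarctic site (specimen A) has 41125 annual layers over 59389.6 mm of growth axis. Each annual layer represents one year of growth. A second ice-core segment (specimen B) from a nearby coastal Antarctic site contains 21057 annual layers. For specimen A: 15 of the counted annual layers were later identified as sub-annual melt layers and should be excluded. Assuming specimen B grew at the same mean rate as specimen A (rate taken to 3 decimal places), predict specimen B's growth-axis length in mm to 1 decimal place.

Specimen A: true annual layer count = 41125 − 15 = 41110.
A: Extension rate ≈ 59389.6 / 41110 = 1.445 mm/year.
For B, 1.445 mm/year × 21057 years = 30427.4 mm.

30427.4 mm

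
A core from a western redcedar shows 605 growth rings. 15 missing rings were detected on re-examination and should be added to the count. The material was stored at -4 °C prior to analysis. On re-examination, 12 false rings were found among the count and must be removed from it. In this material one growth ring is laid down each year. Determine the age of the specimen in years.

Adjusted count: 605 − 12 + 15 = 608 growth rings.
One growth ring per year makes the duration 608 years.

608 years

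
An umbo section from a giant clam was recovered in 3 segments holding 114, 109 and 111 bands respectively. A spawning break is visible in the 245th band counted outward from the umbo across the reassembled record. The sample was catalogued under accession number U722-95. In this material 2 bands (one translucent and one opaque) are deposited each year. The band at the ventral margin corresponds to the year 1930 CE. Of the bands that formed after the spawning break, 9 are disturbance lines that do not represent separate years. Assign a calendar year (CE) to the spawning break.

1890 CE

Total bands = 114 + 109 + 111 = 334.
334 − 245 = 89 bands lie beyond the spawning break toward the ventral margin.
Excluding 9 false bands: 89 − 9 = 80.
With 2 bands per year, 80 / 2 = 40 years.
Counting back 40 years from 1930 CE places the spawning break in 1930 − 40 = 1890 CE.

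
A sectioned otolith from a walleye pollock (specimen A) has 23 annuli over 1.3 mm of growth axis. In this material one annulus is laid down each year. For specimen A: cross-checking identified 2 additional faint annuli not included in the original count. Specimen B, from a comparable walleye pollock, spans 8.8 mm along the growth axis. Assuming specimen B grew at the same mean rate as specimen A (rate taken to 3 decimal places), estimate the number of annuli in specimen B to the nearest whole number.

Specimen A: correcting the raw count gives 23 + 2 = 25 true annuli.
A: 1.3 mm over 25 years gives 1.3 / 25 ≈ 0.052 mm/yr.
For B, 8.8 / 0.052 = 169.23 years ≈ 169 annuli.

169 annuli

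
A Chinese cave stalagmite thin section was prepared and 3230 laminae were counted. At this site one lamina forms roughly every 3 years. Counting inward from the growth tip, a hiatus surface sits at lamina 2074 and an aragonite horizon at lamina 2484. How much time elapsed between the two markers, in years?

2484 − 2074 = 410 laminae lie between the two events.
At 3 years per lamina, 410 × 3 = 1230 years.

1230 yr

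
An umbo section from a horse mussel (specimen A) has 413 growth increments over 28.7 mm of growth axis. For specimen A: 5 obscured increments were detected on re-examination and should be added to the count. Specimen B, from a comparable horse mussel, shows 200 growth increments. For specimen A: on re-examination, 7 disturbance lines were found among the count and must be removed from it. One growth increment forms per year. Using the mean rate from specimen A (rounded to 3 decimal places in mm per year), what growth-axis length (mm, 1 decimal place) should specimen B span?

14.0 mm

Specimen A: true growth increment count = 413 − 7 + 5 = 411.
A: Extension rate ≈ 28.7 / 411 = 0.070 mm/yr.
For B, 0.070 mm/year × 200 years = 14.0 mm.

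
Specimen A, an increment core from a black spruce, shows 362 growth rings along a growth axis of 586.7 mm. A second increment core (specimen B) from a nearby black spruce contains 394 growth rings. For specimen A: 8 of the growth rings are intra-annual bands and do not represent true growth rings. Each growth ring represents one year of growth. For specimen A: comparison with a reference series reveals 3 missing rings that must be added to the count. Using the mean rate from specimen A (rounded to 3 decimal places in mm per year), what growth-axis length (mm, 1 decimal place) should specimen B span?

Specimen A: adjusted count: 362 − 8 + 3 = 357 growth rings.
A: 586.7 mm over 357 years gives 586.7 / 357 ≈ 1.643 mm per year.
Length of B = 1.643 × 394 = 647.3 mm.

647.3 mm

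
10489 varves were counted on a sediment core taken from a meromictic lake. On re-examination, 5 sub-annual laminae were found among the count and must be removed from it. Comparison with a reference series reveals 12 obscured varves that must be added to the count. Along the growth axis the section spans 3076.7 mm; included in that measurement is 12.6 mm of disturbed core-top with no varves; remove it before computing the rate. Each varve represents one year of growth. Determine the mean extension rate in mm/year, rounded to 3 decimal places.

0.292 mm/year

Correcting the raw count gives 10489 − 5 + 12 = 10496 true varves.
Net length = 3076.7 − 12.6 = 3064.1 mm.
Extension rate ≈ 3064.1 / 10496 = 0.292 mm/year.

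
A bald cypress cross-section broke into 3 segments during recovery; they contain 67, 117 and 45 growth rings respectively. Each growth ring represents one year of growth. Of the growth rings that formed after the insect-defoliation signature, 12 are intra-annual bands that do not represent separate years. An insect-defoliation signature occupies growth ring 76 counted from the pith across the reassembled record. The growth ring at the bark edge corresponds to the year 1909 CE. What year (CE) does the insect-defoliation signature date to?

1768 CE

Total growth rings = 67 + 117 + 45 = 229.
229 − 76 = 153 growth rings lie beyond the insect-defoliation signature toward the bark edge.
Excluding 12 false growth rings: 153 − 12 = 141.
1909 − 141 = 1768 CE.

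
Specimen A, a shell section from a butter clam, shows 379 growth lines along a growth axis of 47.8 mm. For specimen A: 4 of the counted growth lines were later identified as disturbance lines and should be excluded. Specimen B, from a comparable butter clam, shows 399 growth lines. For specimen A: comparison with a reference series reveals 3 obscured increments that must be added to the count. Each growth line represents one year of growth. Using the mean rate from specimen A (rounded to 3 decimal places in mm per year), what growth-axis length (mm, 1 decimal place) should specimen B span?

50.3 mm

Specimen A: true growth line count = 379 − 4 + 3 = 378.
A: Extension rate ≈ 47.8 / 378 = 0.126 mm per year.
Length of B = 0.126 × 399 = 50.3 mm.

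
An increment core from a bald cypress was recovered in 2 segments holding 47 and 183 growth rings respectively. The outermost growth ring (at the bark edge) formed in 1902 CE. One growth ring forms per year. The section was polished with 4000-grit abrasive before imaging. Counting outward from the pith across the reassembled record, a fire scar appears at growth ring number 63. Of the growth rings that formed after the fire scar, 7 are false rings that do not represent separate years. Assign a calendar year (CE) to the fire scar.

1742 CE

Total growth rings = 47 + 183 = 230.
Between growth ring 63 and the bark edge there are 230 − 63 = 167 growth rings.
Removing the 7 false growth rings leaves 167 − 7 = 160 true growth rings beyond the fire scar.
1902 − 160 = 1742 CE.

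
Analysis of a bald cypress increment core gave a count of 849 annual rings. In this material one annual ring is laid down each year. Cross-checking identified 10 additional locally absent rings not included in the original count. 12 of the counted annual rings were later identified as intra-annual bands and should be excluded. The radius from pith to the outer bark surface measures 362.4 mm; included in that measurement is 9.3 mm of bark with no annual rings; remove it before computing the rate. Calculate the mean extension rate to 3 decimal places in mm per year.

0.417 mm per year

Adjusted count: 849 − 12 + 10 = 847 annual rings.
Net length = 362.4 − 9.3 = 353.1 mm.
Mean rate = 353.1 mm / 847 years ≈ 0.417 mm per year.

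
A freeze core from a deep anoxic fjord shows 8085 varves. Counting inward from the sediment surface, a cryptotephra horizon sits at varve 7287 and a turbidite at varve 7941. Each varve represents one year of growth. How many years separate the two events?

654 years

7941 − 7287 = 654 varves lie between the two events.
At one varve per year, 654 years elapsed between them.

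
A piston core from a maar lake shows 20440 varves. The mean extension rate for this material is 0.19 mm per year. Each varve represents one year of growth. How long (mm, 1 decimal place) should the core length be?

20440 years of growth are recorded.
Predicted length = 0.19 mm/year × 20440 years = 3883.6 mm.

3883.6 mm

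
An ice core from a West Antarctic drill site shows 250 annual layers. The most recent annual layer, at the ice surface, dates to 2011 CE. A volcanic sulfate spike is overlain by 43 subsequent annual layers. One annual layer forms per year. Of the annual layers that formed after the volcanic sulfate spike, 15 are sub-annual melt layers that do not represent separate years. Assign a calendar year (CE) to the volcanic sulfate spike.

1983 CE

There are 43 annual layers younger than the volcanic sulfate spike.
43 − 15 false = 28 true annual layers after the volcanic sulfate spike.
The annual layer at the ice surface is 2011 CE, so the volcanic sulfate spike dates to 2011 − 28 = 1983 CE.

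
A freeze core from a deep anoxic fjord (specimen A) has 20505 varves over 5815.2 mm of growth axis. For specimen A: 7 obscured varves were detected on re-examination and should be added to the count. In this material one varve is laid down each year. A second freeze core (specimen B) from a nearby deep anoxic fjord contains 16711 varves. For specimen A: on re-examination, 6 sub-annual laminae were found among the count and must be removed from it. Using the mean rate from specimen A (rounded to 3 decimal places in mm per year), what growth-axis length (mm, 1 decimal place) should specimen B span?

4745.9 mm

Specimen A: correcting the raw count gives 20505 − 6 + 7 = 20506 true varves.
A: Extension rate ≈ 5815.2 / 20506 = 0.284 mm per year.
Length of B = 0.284 × 16711 = 4745.9 mm.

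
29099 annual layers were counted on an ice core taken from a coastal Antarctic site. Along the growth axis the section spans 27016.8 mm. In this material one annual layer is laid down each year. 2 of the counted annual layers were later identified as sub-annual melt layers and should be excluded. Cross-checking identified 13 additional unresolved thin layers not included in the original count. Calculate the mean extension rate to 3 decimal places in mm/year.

Correcting the raw count gives 29099 − 2 + 13 = 29110 true annual layers.
27016.8 mm over 29110 years gives 27016.8 / 29110 ≈ 0.928 mm/year.

0.928 mm/year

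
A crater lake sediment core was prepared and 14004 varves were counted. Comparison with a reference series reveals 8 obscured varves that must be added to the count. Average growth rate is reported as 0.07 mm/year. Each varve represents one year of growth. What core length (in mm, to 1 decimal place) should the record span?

Adjusted count: 14004 + 8 = 14012 varves.
Predicted length = 0.07 mm/year × 14012 years = 980.8 mm.

980.8 mm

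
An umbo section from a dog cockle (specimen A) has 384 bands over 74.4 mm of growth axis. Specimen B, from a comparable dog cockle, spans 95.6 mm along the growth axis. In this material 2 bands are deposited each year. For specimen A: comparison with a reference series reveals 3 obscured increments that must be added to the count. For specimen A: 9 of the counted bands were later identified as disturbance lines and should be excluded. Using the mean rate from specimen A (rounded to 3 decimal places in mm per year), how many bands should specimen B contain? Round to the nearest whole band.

485 bands

Specimen A: true band count = 384 − 9 + 3 = 378.
Specimen A: 378 bands at 2 per year is 378 / 2 = 189 years.
A: Extension rate ≈ 74.4 / 189 = 0.394 mm/yr.
B spans 95.6 / 0.394 = 242.64 years; at 2 bands per year that is 242.64 × 2 ≈ 485 bands.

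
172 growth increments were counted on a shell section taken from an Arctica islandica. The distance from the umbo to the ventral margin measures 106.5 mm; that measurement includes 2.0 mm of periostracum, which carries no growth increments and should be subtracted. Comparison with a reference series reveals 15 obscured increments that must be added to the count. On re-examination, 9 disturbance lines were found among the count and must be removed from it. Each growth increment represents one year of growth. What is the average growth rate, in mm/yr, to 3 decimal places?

True growth increment count = 172 − 9 + 15 = 178.
Removing the 2.0 mm offcut leaves 106.5 − 2.0 = 104.5 mm.
104.5 mm over 178 years gives 104.5 / 178 ≈ 0.587 mm/yr.

0.587 mm/yr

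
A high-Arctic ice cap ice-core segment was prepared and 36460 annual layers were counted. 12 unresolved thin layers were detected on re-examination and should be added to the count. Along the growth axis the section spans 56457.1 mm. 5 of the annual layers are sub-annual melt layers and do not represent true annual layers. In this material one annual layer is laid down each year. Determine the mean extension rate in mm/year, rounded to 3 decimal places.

1.548 mm/year

Correcting the raw count gives 36460 − 5 + 12 = 36467 true annual layers.
56457.1 mm over 36467 years gives 56457.1 / 36467 ≈ 1.548 mm/year.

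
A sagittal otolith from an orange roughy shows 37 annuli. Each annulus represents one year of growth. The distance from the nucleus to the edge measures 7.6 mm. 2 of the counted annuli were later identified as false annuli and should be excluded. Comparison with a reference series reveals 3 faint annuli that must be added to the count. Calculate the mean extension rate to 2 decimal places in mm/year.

True annulus count = 37 − 2 + 3 = 38.
7.6 mm over 38 years gives 7.6 / 38 ≈ 0.20 mm/year.

0.20 mm/year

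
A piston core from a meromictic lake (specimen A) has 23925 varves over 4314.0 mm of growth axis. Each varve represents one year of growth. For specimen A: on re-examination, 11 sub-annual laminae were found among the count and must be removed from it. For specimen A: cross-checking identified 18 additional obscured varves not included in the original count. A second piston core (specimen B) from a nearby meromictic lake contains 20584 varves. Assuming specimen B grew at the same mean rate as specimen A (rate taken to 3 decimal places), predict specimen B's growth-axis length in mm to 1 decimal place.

Specimen A: true varve count = 23925 − 11 + 18 = 23932.
A: 4314.0 mm over 23932 years gives 4314.0 / 23932 ≈ 0.180 mm/yr.
Length of B = 0.180 × 20584 = 3705.1 mm.

3705.1 mm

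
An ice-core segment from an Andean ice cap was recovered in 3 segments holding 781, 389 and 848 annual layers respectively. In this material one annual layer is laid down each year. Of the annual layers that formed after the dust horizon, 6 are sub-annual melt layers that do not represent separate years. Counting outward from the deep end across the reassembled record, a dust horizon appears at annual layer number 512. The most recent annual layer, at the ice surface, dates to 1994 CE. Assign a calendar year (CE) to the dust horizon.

494 CE

Total annual layers = 781 + 389 + 848 = 2018.
2018 − 512 = 1506 annual layers lie beyond the dust horizon toward the ice surface.
1506 − 6 false = 1500 true annual layers after the dust horizon.
Counting back 1500 years from 1994 CE places the dust horizon in 1994 − 1500 = 494 CE.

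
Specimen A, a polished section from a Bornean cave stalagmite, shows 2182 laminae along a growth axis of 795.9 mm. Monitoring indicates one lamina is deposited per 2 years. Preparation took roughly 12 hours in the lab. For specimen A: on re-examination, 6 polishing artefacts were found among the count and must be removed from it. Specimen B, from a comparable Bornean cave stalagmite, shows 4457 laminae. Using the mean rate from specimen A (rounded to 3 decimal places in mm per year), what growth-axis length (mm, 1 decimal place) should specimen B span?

1631.3 mm

Specimen A: adjusted count: 2182 − 6 = 2176 laminae.
Specimen A: 2176 laminae at 2 years each span 2176 × 2 = 4352 years.
A: 795.9 mm over 4352 years gives 795.9 / 4352 ≈ 0.183 mm/yr.
Specimen B: multiplying by 2 years per lamina: 4457 × 2 = 8914 years. B's length ≈ 0.183 × 8914 = 1631.3 mm.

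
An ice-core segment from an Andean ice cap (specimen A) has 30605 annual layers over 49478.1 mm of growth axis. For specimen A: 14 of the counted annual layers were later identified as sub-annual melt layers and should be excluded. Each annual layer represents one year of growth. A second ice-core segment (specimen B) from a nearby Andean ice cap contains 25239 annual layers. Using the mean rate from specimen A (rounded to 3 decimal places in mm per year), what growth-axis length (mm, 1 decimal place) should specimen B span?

Specimen A: correcting the raw count gives 30605 − 14 = 30591 true annual layers.
A: 49478.1 mm over 30591 years gives 49478.1 / 30591 ≈ 1.617 mm per year.
B's length ≈ 1.617 × 25239 = 40811.5 mm.

40811.5 mm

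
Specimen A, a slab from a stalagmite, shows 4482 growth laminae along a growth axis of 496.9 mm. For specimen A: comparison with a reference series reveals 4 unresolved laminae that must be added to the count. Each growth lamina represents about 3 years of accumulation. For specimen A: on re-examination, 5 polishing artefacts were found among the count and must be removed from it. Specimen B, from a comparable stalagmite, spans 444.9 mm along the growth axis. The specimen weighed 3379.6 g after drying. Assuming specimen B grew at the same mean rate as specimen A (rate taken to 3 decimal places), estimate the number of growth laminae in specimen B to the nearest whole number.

4008 growth laminae

Specimen A: after corrections the count is 4482 − 5 + 4 = 4481 growth laminae.
Specimen A: 4481 growth laminae at 3 years each span 4481 × 3 = 13443 years.
A: Extension rate ≈ 496.9 / 13443 = 0.037 mm per year.
B spans 444.9 / 0.037 = 12024.32 years; at 3 years per growth lamina that is 12024.32 / 3 ≈ 4008 growth laminae.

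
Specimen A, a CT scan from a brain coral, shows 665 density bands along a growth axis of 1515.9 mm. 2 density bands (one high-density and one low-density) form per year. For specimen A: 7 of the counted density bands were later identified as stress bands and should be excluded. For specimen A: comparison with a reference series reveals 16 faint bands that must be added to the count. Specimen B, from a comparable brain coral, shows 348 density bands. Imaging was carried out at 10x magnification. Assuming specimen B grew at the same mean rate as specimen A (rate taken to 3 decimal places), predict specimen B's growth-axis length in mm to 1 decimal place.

782.7 mm

Specimen A: adjusted count: 665 − 7 + 16 = 674 density bands.
Specimen A: dividing by 2 density bands per year: 674 / 2 = 337 years.
A: 1515.9 mm over 337 years gives 1515.9 / 337 ≈ 4.498 mm/year.
Specimen B: 348 density bands at 2 per year is 348 / 2 = 174 years. For B, 4.498 mm/year × 174 years = 782.7 mm.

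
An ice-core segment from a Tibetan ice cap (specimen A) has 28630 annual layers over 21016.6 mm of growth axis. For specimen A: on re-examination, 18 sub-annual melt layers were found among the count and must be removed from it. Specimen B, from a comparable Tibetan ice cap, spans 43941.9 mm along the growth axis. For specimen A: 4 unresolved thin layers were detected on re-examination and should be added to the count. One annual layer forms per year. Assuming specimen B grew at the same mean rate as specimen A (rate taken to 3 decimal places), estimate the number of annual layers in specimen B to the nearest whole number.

Specimen A: true annual layer count = 28630 − 18 + 4 = 28616.
A: Extension rate ≈ 21016.6 / 28616 = 0.734 mm per year.
For B, 43941.9 / 0.734 = 59866.35 years ≈ 59866 annual layers.

59866 annual layers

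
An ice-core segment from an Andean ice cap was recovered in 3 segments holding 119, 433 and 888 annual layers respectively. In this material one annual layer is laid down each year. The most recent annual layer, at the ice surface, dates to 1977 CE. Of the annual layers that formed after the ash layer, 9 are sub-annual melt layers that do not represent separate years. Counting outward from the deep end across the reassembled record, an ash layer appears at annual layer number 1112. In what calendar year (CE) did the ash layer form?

Total annual layers = 119 + 433 + 888 = 1440.
The ash layer sits at annual layer 1112 from the deep end, so 1440 − 1112 = 328 annual layers formed after it.
328 − 9 false = 319 true annual layers after the ash layer.
Counting back 319 years from 1977 CE places the ash layer in 1977 − 319 = 1658 CE.

1658 CE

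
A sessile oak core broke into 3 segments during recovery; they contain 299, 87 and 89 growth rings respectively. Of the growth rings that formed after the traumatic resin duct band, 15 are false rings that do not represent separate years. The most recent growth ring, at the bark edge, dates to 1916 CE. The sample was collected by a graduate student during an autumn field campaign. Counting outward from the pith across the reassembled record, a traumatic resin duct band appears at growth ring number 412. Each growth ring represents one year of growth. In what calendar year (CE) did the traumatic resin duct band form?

1868 CE

Total growth rings = 299 + 87 + 89 = 475.
Between growth ring 412 and the bark edge there are 475 − 412 = 63 growth rings.
63 − 15 false = 48 true growth rings after the traumatic resin duct band.
Counting back 48 years from 1916 CE places the traumatic resin duct band in 1916 − 48 = 1868 CE.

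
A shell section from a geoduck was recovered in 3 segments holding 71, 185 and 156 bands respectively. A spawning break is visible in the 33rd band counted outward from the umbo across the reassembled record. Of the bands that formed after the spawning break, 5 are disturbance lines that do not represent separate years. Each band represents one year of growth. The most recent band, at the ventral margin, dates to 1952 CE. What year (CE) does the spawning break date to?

1578 CE

Total bands = 71 + 185 + 156 = 412.
412 − 33 = 379 bands lie beyond the spawning break toward the ventral margin.
Excluding 5 false bands: 379 − 5 = 374.
The band at the ventral margin is 1952 CE, so the spawning break dates to 1952 − 374 = 1578 CE.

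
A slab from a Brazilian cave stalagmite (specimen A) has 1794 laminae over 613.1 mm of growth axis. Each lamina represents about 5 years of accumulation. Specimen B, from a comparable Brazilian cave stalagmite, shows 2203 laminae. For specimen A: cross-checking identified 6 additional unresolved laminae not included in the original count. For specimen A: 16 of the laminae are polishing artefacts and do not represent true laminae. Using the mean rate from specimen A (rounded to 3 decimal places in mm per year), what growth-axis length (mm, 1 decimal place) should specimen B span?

760.0 mm

Specimen A: true lamina count = 1794 − 16 + 6 = 1784.
Specimen A: 1784 laminae at 5 years each span 1784 × 5 = 8920 years.
A: 613.1 mm over 8920 years gives 613.1 / 8920 ≈ 0.069 mm per year.
Specimen B: 2203 laminae at 5 years each span 2203 × 5 = 11015 years. Length of B = 0.069 × 11015 = 760.0 mm.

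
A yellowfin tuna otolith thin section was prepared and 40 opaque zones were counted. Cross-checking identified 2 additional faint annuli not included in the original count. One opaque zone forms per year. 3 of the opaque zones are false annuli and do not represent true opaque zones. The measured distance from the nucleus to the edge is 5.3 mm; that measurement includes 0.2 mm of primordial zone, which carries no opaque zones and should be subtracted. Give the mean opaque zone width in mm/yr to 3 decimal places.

0.131 mm/yr

Adjusted count: 40 − 3 + 2 = 39 opaque zones.
Net length = 5.3 − 0.2 = 5.1 mm.
5.1 mm over 39 years gives 5.1 / 39 ≈ 0.131 mm/yr.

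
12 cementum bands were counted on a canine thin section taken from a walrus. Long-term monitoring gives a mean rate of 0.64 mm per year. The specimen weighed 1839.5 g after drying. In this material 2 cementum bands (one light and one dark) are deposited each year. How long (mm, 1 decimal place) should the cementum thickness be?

3.8 mm

With 2 cementum bands per year, 12 / 2 = 6 years.
Length ≈ 0.64 × 6 = 3.8 mm.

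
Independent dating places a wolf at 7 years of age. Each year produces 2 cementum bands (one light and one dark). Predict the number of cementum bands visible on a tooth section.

With 2 cementum bands per year, 7 years would produce 7 × 2 = 14 cementum bands.
So 14 cementum bands should be present.

14 cementum bands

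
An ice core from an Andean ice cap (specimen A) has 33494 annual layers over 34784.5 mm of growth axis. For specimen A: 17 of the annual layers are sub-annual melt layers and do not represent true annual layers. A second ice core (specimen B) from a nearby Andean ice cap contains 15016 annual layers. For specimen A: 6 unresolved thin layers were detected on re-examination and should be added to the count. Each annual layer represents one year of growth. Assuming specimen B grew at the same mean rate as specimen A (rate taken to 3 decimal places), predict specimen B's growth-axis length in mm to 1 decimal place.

Specimen A: adjusted count: 33494 − 17 + 6 = 33483 annual layers.
A: Mean rate = 34784.5 mm / 33483 years ≈ 1.039 mm per year.
B's length ≈ 1.039 × 15016 = 15601.6 mm.

15601.6 mm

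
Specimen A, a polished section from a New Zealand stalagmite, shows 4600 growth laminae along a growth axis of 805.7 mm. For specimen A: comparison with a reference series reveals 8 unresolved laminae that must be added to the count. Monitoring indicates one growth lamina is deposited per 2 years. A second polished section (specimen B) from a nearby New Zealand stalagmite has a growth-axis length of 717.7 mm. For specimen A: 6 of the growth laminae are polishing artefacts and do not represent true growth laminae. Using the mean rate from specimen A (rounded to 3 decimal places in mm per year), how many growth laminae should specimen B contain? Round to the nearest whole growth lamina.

4078 growth laminae

Specimen A: true growth lamina count = 4600 − 6 + 8 = 4602.
Specimen A: at 2 years per growth lamina, 4602 × 2 = 9204 years.
A: 805.7 mm over 9204 years gives 805.7 / 9204 ≈ 0.088 mm/yr.
Specimen B: 717.7 mm / 0.088 mm per year = 8155.68 years; at 2 years per growth lamina that is 8155.68 / 2 ≈ 4078 growth laminae.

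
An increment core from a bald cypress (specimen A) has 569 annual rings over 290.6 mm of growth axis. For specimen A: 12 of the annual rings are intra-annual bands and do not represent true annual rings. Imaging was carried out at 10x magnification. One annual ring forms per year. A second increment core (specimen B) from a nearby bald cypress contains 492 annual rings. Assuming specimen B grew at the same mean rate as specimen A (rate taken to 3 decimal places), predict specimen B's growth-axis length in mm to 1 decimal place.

Specimen A: adjusted count: 569 − 12 = 557 annual rings.
A: Extension rate ≈ 290.6 / 557 = 0.522 mm per year.
Length of B = 0.522 × 492 = 256.8 mm.

256.8 mm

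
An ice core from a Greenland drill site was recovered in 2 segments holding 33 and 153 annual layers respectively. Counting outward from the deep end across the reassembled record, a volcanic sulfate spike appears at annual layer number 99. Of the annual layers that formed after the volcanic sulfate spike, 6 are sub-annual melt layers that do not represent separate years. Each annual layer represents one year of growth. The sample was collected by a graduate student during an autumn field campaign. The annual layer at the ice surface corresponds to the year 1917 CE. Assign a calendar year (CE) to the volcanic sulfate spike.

1836 CE

Total annual layers = 33 + 153 = 186.
186 − 99 = 87 annual layers lie beyond the volcanic sulfate spike toward the ice surface.
87 − 6 false = 81 true annual layers after the volcanic sulfate spike.
The annual layer at the ice surface is 1917 CE, so the volcanic sulfate spike dates to 1917 − 81 = 1836 CE.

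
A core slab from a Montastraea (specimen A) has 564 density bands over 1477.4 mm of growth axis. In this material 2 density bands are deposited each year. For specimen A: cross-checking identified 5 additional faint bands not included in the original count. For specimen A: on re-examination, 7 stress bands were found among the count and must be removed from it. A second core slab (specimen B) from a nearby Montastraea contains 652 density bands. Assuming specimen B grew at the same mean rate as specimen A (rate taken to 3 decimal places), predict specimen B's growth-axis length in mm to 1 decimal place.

Specimen A: after corrections the count is 564 − 7 + 5 = 562 density bands.
Specimen A: with 2 density bands per year, 562 / 2 = 281 years.
A: Extension rate ≈ 1477.4 / 281 = 5.258 mm/yr.
Specimen B: dividing by 2 density bands per year: 652 / 2 = 326 years. For B, 5.258 mm/year × 326 years = 1714.1 mm.

1714.1 mm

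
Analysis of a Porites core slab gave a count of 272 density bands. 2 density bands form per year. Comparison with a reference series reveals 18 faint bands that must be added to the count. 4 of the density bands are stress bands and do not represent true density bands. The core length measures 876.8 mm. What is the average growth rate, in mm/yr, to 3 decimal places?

6.131 mm/yr

After corrections the count is 272 − 4 + 18 = 286 density bands.
With 2 density bands per year, 286 / 2 = 143 years.
Mean rate = 876.8 mm / 143 years ≈ 6.131 mm/yr.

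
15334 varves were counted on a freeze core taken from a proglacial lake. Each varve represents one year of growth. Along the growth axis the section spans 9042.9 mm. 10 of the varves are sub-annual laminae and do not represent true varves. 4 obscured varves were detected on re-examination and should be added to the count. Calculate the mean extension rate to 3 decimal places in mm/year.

True varve count = 15334 − 10 + 4 = 15328.
Extension rate ≈ 9042.9 / 15328 = 0.590 mm/year.

0.590 mm/year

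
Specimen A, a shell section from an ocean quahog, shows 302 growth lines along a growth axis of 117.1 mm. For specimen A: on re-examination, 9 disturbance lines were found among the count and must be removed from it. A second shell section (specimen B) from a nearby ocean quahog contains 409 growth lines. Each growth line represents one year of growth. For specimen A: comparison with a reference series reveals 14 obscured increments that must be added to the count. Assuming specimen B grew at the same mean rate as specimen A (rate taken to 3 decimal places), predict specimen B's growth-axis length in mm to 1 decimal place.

155.8 mm

Specimen A: correcting the raw count gives 302 − 9 + 14 = 307 true growth lines.
A: Mean rate = 117.1 mm / 307 years ≈ 0.381 mm/year.
Length of B = 0.381 × 409 = 155.8 mm.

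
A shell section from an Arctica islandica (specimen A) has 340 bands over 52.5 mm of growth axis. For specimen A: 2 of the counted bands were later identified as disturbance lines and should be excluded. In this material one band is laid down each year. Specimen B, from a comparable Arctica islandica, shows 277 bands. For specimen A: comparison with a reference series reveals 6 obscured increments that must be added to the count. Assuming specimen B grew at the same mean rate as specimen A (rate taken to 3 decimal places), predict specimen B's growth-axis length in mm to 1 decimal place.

42.4 mm

Specimen A: adjusted count: 340 − 2 + 6 = 344 bands.
A: Extension rate ≈ 52.5 / 344 = 0.153 mm/year.
For B, 0.153 mm/year × 277 years = 42.4 mm.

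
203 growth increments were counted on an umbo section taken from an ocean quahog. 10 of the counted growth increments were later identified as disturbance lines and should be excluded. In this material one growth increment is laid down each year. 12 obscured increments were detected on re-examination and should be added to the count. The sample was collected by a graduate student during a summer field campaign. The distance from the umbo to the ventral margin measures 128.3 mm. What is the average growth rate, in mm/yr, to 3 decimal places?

After corrections the count is 203 − 10 + 12 = 205 growth increments.
128.3 mm over 205 years gives 128.3 / 205 ≈ 0.626 mm/yr.

0.626 mm/yr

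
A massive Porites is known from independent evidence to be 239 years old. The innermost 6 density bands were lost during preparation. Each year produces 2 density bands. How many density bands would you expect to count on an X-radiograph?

239 years at 2 density bands per year gives 239 × 2 = 478 density bands.
Less the 6 uncaptured density bands: 478 − 6 = 472.

472 density bands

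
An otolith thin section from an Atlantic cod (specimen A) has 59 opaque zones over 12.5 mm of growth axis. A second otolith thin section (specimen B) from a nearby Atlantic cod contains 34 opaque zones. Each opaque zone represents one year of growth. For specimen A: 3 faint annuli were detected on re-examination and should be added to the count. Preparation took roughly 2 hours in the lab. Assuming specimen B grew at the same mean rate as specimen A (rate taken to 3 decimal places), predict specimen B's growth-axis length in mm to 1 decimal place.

Specimen A: correcting the raw count gives 59 + 3 = 62 true opaque zones.
A: Mean rate = 12.5 mm / 62 years ≈ 0.202 mm/year.
For B, 0.202 mm/year × 34 years = 6.9 mm.

6.9 mm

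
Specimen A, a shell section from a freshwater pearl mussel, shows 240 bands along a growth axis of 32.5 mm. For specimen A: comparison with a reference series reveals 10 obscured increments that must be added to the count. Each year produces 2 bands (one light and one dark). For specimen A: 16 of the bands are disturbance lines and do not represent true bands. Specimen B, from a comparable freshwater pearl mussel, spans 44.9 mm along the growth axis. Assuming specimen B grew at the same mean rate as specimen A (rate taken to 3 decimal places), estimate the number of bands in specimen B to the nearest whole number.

323 bands

Specimen A: correcting the raw count gives 240 − 16 + 10 = 234 true bands.
Specimen A: with 2 bands per year, 234 / 2 = 117 years.
A: 32.5 mm over 117 years gives 32.5 / 117 ≈ 0.278 mm/year.
For B, 44.9 / 0.278 = 161.51 years; at 2 bands per year that is 161.51 × 2 ≈ 323 bands.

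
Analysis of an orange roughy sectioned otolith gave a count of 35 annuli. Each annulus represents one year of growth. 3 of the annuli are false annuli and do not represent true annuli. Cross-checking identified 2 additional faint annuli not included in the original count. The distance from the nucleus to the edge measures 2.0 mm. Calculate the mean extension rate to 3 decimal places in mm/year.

Adjusted count: 35 − 3 + 2 = 34 annuli.
2.0 mm over 34 years gives 2.0 / 34 ≈ 0.059 mm/year.

0.059 mm/year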